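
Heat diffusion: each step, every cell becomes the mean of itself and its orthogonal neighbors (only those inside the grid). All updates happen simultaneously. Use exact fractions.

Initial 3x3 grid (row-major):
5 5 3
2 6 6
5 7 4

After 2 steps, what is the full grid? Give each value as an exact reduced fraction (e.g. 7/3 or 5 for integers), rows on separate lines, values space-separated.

After step 1:
  4 19/4 14/3
  9/2 26/5 19/4
  14/3 11/2 17/3
After step 2:
  53/12 1117/240 85/18
  551/120 247/50 1217/240
  44/9 631/120 191/36

Answer: 53/12 1117/240 85/18
551/120 247/50 1217/240
44/9 631/120 191/36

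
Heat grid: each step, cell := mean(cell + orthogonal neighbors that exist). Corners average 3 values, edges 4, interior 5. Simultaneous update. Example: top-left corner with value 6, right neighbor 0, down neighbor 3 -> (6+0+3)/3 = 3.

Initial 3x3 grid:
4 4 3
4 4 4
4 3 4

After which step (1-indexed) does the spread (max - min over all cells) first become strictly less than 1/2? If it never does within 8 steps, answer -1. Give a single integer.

Answer: 1

Derivation:
Step 1: max=4, min=11/3, spread=1/3
  -> spread < 1/2 first at step 1
Step 2: max=47/12, min=893/240, spread=47/240
Step 3: max=309/80, min=4019/1080, spread=61/432
Step 4: max=165967/43200, min=242563/64800, spread=511/5184
Step 5: max=9908149/2592000, min=14592911/3888000, spread=4309/62208
Step 6: max=197661901/51840000, min=878136367/233280000, spread=36295/746496
Step 7: max=35503950941/9331200000, min=52778156099/13996800000, spread=305773/8957952
Step 8: max=2127506070527/559872000000, min=3171134488603/839808000000, spread=2575951/107495424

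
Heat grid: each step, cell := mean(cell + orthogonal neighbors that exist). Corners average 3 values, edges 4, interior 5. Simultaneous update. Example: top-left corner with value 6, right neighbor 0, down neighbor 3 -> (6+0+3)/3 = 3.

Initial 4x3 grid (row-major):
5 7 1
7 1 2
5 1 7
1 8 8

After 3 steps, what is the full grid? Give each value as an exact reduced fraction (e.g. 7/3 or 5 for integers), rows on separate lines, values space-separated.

After step 1:
  19/3 7/2 10/3
  9/2 18/5 11/4
  7/2 22/5 9/2
  14/3 9/2 23/3
After step 2:
  43/9 503/120 115/36
  269/60 15/4 851/240
  64/15 41/10 1159/240
  38/9 637/120 50/9
After step 3:
  4843/1080 5729/1440 7871/2160
  311/72 4817/1200 1103/288
  3073/720 5341/1200 6491/1440
  4967/1080 6907/1440 11299/2160

Answer: 4843/1080 5729/1440 7871/2160
311/72 4817/1200 1103/288
3073/720 5341/1200 6491/1440
4967/1080 6907/1440 11299/2160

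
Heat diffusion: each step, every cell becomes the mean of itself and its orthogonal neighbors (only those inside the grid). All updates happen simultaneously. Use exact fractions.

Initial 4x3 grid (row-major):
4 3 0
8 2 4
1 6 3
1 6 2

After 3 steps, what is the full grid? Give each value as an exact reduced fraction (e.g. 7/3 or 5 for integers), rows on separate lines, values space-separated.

After step 1:
  5 9/4 7/3
  15/4 23/5 9/4
  4 18/5 15/4
  8/3 15/4 11/3
After step 2:
  11/3 851/240 41/18
  347/80 329/100 97/30
  841/240 197/50 199/60
  125/36 821/240 67/18
After step 3:
  77/20 46009/14400 6521/2160
  8879/2400 1376/375 5453/1800
  27457/7200 10483/3000 12791/3600
  3743/1080 52399/14400 7531/2160

Answer: 77/20 46009/14400 6521/2160
8879/2400 1376/375 5453/1800
27457/7200 10483/3000 12791/3600
3743/1080 52399/14400 7531/2160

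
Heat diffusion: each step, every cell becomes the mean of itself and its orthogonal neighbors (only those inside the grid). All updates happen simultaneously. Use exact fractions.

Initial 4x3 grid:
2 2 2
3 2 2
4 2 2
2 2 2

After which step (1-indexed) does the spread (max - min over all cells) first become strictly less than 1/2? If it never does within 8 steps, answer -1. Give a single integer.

Answer: 3

Derivation:
Step 1: max=11/4, min=2, spread=3/4
Step 2: max=317/120, min=2, spread=77/120
Step 3: max=8903/3600, min=371/180, spread=1483/3600
  -> spread < 1/2 first at step 3
Step 4: max=261581/108000, min=11443/5400, spread=10907/36000
Step 5: max=2301461/972000, min=232439/108000, spread=20951/97200
Step 6: max=227474039/97200000, min=21211909/9720000, spread=15354949/97200000
Step 7: max=1014929467/437400000, min=1283612431/583200000, spread=8355223/69984000
Step 8: max=120992606881/52488000000, min=8617404931/3888000000, spread=14904449/167961600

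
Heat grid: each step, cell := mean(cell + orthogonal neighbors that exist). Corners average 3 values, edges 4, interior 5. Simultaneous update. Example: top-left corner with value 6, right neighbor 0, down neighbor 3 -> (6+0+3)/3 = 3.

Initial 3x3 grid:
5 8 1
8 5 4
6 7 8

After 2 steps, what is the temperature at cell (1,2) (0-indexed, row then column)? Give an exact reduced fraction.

Answer: 647/120

Derivation:
Step 1: cell (1,2) = 9/2
Step 2: cell (1,2) = 647/120
Full grid after step 2:
  71/12 1349/240 163/36
  33/5 563/100 647/120
  13/2 787/120 52/9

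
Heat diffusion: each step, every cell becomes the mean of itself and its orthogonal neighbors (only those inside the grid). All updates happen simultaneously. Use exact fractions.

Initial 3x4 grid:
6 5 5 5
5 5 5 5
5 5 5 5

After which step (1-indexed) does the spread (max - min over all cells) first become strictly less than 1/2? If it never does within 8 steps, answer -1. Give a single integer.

Step 1: max=16/3, min=5, spread=1/3
  -> spread < 1/2 first at step 1
Step 2: max=95/18, min=5, spread=5/18
Step 3: max=1121/216, min=5, spread=41/216
Step 4: max=133817/25920, min=5, spread=4217/25920
Step 5: max=7985149/1555200, min=36079/7200, spread=38417/311040
Step 6: max=477760211/93312000, min=722597/144000, spread=1903471/18662400
Step 7: max=28594589089/5598720000, min=21715759/4320000, spread=18038617/223948800
Step 8: max=1712884182851/335923200000, min=1956926759/388800000, spread=883978523/13436928000

Answer: 1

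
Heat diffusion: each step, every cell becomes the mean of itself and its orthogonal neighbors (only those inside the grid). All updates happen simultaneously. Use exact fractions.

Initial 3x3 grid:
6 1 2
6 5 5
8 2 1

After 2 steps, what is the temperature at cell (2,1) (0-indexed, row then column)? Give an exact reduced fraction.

Answer: 79/20

Derivation:
Step 1: cell (2,1) = 4
Step 2: cell (2,1) = 79/20
Full grid after step 2:
  169/36 143/40 113/36
  1183/240 104/25 743/240
  187/36 79/20 119/36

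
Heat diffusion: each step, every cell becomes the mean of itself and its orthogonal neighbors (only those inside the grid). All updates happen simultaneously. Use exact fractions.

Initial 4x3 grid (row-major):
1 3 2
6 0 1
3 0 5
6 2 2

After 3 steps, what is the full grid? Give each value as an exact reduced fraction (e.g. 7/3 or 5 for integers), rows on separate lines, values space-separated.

Answer: 1087/432 611/288 145/72
743/288 2773/1200 97/48
4187/1440 2993/1200 23/10
1307/432 3977/1440 181/72

Derivation:
After step 1:
  10/3 3/2 2
  5/2 2 2
  15/4 2 2
  11/3 5/2 3
After step 2:
  22/9 53/24 11/6
  139/48 2 2
  143/48 49/20 9/4
  119/36 67/24 5/2
After step 3:
  1087/432 611/288 145/72
  743/288 2773/1200 97/48
  4187/1440 2993/1200 23/10
  1307/432 3977/1440 181/72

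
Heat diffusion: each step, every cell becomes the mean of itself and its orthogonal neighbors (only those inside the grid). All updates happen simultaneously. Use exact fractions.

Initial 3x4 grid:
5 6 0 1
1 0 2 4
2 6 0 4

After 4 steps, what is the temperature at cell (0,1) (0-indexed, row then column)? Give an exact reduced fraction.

Answer: 23791/9000

Derivation:
Step 1: cell (0,1) = 11/4
Step 2: cell (0,1) = 3
Step 3: cell (0,1) = 1511/600
Step 4: cell (0,1) = 23791/9000
Full grid after step 4:
  14581/5400 23791/9000 124051/54000 297149/129600
  16429/6000 37061/15000 878239/360000 1946681/864000
  27637/10800 1287/500 127801/54000 315449/129600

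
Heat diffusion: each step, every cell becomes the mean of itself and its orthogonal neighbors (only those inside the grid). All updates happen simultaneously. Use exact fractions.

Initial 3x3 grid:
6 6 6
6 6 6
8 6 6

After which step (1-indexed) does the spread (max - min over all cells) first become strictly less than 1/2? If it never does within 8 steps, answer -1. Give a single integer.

Answer: 3

Derivation:
Step 1: max=20/3, min=6, spread=2/3
Step 2: max=59/9, min=6, spread=5/9
Step 3: max=689/108, min=6, spread=41/108
  -> spread < 1/2 first at step 3
Step 4: max=41011/6480, min=1091/180, spread=347/1296
Step 5: max=2439737/388800, min=10957/1800, spread=2921/15552
Step 6: max=145796539/23328000, min=1321483/216000, spread=24611/186624
Step 7: max=8716802033/1399680000, min=29816741/4860000, spread=207329/2239488
Step 8: max=521914752451/83980800000, min=1594001599/259200000, spread=1746635/26873856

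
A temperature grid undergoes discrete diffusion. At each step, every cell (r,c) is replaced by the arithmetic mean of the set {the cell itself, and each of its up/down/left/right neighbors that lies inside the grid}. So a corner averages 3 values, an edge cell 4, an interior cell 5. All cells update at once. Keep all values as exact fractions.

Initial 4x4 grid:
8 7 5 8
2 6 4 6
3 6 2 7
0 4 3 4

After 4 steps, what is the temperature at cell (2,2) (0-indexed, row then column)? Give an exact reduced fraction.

Step 1: cell (2,2) = 22/5
Step 2: cell (2,2) = 106/25
Step 3: cell (2,2) = 13391/3000
Step 4: cell (2,2) = 400733/90000
Full grid after step 4:
  84097/16200 582527/108000 24151/4320 36947/6480
  501887/108000 21877/4500 464299/90000 57349/10800
  419323/108000 184523/45000 400733/90000 257407/54000
  6973/2025 392413/108000 437549/108000 140621/32400

Answer: 400733/90000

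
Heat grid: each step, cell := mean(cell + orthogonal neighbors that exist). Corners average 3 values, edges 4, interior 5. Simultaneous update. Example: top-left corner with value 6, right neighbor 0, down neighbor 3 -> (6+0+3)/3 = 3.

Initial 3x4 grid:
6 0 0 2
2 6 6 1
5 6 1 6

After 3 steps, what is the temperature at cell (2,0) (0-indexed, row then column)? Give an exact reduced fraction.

Answer: 463/108

Derivation:
Step 1: cell (2,0) = 13/3
Step 2: cell (2,0) = 163/36
Step 3: cell (2,0) = 463/108
Full grid after step 3:
  1487/432 11159/3600 203/75 1681/720
  6299/1600 463/125 4711/1500 43151/14400
  463/108 29543/7200 27463/7200 448/135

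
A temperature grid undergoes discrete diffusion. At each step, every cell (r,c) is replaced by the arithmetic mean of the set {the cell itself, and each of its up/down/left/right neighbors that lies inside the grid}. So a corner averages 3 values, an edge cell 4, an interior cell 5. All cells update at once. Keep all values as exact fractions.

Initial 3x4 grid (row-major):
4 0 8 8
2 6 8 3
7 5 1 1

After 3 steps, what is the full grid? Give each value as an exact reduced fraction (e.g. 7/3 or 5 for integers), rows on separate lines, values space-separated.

Answer: 2839/720 2717/600 9131/1800 5701/1080
61403/14400 26317/6000 2341/500 1863/400
9337/2160 15827/3600 14837/3600 4271/1080

Derivation:
After step 1:
  2 9/2 6 19/3
  19/4 21/5 26/5 5
  14/3 19/4 15/4 5/3
After step 2:
  15/4 167/40 661/120 52/9
  937/240 117/25 483/100 91/20
  85/18 521/120 461/120 125/36
After step 3:
  2839/720 2717/600 9131/1800 5701/1080
  61403/14400 26317/6000 2341/500 1863/400
  9337/2160 15827/3600 14837/3600 4271/1080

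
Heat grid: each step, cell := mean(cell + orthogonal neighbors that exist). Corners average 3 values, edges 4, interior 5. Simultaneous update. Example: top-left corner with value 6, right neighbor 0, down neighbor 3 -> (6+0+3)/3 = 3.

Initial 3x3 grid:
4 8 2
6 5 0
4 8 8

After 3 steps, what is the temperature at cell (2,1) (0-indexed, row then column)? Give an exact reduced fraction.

Answer: 77413/14400

Derivation:
Step 1: cell (2,1) = 25/4
Step 2: cell (2,1) = 1379/240
Step 3: cell (2,1) = 77413/14400
Full grid after step 3:
  623/120 68263/14400 4777/1080
  25621/4800 15353/3000 66563/14400
  113/20 77413/14400 689/135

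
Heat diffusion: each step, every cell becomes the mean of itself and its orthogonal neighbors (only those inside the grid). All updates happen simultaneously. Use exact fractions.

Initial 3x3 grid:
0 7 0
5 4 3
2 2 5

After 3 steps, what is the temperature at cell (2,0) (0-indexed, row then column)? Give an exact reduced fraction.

Step 1: cell (2,0) = 3
Step 2: cell (2,0) = 3
Step 3: cell (2,0) = 149/45
Full grid after step 3:
  409/120 46639/14400 7247/2160
  15413/4800 20593/6000 11591/3600
  149/45 46189/14400 7277/2160

Answer: 149/45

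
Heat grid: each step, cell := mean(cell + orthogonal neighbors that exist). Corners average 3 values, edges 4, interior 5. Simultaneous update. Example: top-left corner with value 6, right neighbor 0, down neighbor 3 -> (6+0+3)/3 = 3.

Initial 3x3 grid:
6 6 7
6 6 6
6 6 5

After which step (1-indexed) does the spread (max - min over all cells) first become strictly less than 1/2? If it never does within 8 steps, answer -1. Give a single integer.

Answer: 2

Derivation:
Step 1: max=19/3, min=17/3, spread=2/3
Step 2: max=223/36, min=209/36, spread=7/18
  -> spread < 1/2 first at step 2
Step 3: max=2641/432, min=2543/432, spread=49/216
Step 4: max=41983/6912, min=40961/6912, spread=511/3456
Step 5: max=501973/82944, min=493355/82944, spread=4309/41472
Step 6: max=6008263/995328, min=5935673/995328, spread=36295/497664
Step 7: max=71969389/11943936, min=71357843/11943936, spread=305773/5971968
Step 8: max=862539343/143327232, min=857387441/143327232, spread=2575951/71663616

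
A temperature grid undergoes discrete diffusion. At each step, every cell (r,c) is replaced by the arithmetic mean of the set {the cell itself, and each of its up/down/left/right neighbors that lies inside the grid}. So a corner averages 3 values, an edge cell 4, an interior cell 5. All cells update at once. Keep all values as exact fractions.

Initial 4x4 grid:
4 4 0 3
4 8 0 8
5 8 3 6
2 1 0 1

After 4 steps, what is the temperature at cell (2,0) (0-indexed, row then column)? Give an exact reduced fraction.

Answer: 17483/4320

Derivation:
Step 1: cell (2,0) = 19/4
Step 2: cell (2,0) = 53/12
Step 3: cell (2,0) = 14981/3600
Step 4: cell (2,0) = 17483/4320
Full grid after step 4:
  91867/21600 284471/72000 797773/216000 22879/6480
  153613/36000 81551/20000 66583/18000 781093/216000
  17483/4320 170227/45000 634523/180000 729389/216000
  29579/8100 73597/21600 338077/108000 201197/64800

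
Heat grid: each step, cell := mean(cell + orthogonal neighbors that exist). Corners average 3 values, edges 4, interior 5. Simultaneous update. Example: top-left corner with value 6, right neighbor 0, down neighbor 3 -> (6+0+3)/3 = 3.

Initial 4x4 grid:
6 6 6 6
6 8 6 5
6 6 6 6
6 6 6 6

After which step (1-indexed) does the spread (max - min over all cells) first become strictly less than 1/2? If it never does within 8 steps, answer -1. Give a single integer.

Answer: 3

Derivation:
Step 1: max=13/2, min=17/3, spread=5/6
Step 2: max=32/5, min=209/36, spread=107/180
Step 3: max=1511/240, min=21233/3600, spread=179/450
  -> spread < 1/2 first at step 3
Step 4: max=1355/216, min=42821/7200, spread=7037/21600
Step 5: max=1009877/162000, min=387067/64800, spread=84419/324000
Step 6: max=3021311/486000, min=38835983/6480000, spread=4344491/19440000
Step 7: max=902981987/145800000, min=350323519/58320000, spread=54346379/291600000
Step 8: max=270215843/43740000, min=52670201591/8748000000, spread=1372967009/8748000000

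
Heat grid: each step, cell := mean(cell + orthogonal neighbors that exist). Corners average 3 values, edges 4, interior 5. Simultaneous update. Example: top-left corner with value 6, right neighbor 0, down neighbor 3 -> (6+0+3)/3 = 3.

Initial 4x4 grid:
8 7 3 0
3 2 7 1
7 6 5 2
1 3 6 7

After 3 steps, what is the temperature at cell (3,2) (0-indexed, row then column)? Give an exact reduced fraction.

Step 1: cell (3,2) = 21/4
Step 2: cell (3,2) = 389/80
Step 3: cell (3,2) = 11033/2400
Full grid after step 3:
  371/72 11149/2400 27743/7200 3253/1080
  3883/800 4697/1000 11743/3000 24683/7200
  32443/7200 13493/3000 887/200 3211/800
  4583/1080 32083/7200 11033/2400 1637/360

Answer: 11033/2400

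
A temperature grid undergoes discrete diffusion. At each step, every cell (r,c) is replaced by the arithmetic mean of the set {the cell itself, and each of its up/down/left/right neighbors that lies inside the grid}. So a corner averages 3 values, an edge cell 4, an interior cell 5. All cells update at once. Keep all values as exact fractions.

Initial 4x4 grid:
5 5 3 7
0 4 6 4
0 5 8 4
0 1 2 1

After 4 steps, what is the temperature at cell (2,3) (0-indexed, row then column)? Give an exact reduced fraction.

Step 1: cell (2,3) = 17/4
Step 2: cell (2,3) = 101/24
Step 3: cell (2,3) = 1841/450
Step 4: cell (2,3) = 27391/6750
Full grid after step 4:
  55829/16200 107479/27000 122429/27000 7753/1620
  166163/54000 82111/22500 194761/45000 122879/27000
  134477/54000 276679/90000 336829/90000 27391/6750
  69283/32400 280879/108000 350791/108000 116173/32400

Answer: 27391/6750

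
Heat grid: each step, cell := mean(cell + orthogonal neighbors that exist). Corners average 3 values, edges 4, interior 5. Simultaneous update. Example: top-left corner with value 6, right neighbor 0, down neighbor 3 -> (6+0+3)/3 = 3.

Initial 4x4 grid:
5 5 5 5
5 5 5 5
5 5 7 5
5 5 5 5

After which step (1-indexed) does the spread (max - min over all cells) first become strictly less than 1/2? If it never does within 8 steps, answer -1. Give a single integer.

Step 1: max=11/2, min=5, spread=1/2
Step 2: max=136/25, min=5, spread=11/25
  -> spread < 1/2 first at step 2
Step 3: max=6367/1200, min=5, spread=367/1200
Step 4: max=28571/5400, min=1513/300, spread=1337/5400
Step 5: max=851669/162000, min=45469/9000, spread=33227/162000
Step 6: max=25514327/4860000, min=274049/54000, spread=849917/4860000
Step 7: max=762714347/145800000, min=4118533/810000, spread=21378407/145800000
Step 8: max=22836462371/4374000000, min=1238688343/243000000, spread=540072197/4374000000

Answer: 2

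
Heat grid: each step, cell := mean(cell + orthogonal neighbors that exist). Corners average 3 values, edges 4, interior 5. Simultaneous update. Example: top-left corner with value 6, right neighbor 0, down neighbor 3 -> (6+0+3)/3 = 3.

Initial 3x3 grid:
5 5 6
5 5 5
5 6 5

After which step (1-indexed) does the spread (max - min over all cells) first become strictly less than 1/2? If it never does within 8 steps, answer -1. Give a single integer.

Step 1: max=16/3, min=5, spread=1/3
  -> spread < 1/2 first at step 1
Step 2: max=1267/240, min=61/12, spread=47/240
Step 3: max=5701/1080, min=411/80, spread=61/432
Step 4: max=340637/64800, min=222833/43200, spread=511/5184
Step 5: max=20399089/3888000, min=13419851/2592000, spread=4309/62208
Step 6: max=1221383633/233280000, min=268898099/51840000, spread=36295/746496
Step 7: max=73193043901/13996800000, min=48476849059/9331200000, spread=305773/8957952
Step 8: max=4387137511397/839808000000, min=2911341929473/559872000000, spread=2575951/107495424

Answer: 1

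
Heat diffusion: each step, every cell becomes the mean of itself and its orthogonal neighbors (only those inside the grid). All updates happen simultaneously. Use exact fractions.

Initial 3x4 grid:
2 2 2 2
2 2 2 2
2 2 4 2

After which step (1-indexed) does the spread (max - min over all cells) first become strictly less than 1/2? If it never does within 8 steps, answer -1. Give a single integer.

Answer: 3

Derivation:
Step 1: max=8/3, min=2, spread=2/3
Step 2: max=151/60, min=2, spread=31/60
Step 3: max=1291/540, min=2, spread=211/540
  -> spread < 1/2 first at step 3
Step 4: max=124897/54000, min=1847/900, spread=14077/54000
Step 5: max=1112407/486000, min=111683/54000, spread=5363/24300
Step 6: max=32900809/14580000, min=62869/30000, spread=93859/583200
Step 7: max=1959874481/874800000, min=102536467/48600000, spread=4568723/34992000
Step 8: max=116756435629/52488000000, min=3097618889/1458000000, spread=8387449/83980800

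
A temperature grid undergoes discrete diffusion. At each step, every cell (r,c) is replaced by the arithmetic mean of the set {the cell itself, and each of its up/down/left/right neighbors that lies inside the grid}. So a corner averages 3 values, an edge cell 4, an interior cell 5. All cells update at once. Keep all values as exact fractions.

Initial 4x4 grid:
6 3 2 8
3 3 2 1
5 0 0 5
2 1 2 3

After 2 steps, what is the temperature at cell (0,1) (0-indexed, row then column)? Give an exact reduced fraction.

Step 1: cell (0,1) = 7/2
Step 2: cell (0,1) = 269/80
Full grid after step 2:
  47/12 269/80 751/240 137/36
  259/80 267/100 267/100 691/240
  673/240 191/100 179/100 683/240
  77/36 433/240 473/240 85/36

Answer: 269/80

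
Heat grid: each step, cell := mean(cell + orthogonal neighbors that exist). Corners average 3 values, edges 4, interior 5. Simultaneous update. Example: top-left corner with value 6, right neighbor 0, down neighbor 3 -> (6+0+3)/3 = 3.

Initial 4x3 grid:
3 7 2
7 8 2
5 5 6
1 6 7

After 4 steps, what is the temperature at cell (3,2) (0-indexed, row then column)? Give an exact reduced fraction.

Step 1: cell (3,2) = 19/3
Step 2: cell (3,2) = 193/36
Step 3: cell (3,2) = 2317/432
Step 4: cell (3,2) = 674821/129600
Full grid after step 4:
  339793/64800 547393/108000 159809/32400
  1125871/216000 931193/180000 542123/108000
  370297/72000 1852861/360000 562633/108000
  216157/43200 4455449/864000 674821/129600

Answer: 674821/129600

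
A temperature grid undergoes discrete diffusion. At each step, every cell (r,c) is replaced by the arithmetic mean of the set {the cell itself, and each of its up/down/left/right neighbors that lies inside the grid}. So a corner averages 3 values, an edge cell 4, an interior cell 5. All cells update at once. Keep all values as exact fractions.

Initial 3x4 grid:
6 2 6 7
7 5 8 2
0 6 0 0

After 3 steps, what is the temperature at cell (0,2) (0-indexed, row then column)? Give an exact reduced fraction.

Step 1: cell (0,2) = 23/4
Step 2: cell (0,2) = 197/40
Step 3: cell (0,2) = 993/200
Full grid after step 3:
  893/180 1931/400 993/200 3229/720
  32093/7200 27839/6000 1519/375 57581/14400
  9191/2160 27083/7200 25723/7200 3281/1080

Answer: 993/200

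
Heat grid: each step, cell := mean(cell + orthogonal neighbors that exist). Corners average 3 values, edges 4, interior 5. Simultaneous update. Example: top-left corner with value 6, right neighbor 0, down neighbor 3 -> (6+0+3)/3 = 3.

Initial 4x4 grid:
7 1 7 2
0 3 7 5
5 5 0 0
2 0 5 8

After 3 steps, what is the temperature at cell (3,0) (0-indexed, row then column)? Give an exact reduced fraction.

Answer: 1529/540

Derivation:
Step 1: cell (3,0) = 7/3
Step 2: cell (3,0) = 25/9
Step 3: cell (3,0) = 1529/540
Full grid after step 3:
  3761/1080 27787/7200 5759/1440 4517/1080
  24127/7200 10373/3000 11537/3000 5567/1440
  21407/7200 1187/375 2593/750 26219/7200
  1529/540 21797/7200 23909/7200 1931/540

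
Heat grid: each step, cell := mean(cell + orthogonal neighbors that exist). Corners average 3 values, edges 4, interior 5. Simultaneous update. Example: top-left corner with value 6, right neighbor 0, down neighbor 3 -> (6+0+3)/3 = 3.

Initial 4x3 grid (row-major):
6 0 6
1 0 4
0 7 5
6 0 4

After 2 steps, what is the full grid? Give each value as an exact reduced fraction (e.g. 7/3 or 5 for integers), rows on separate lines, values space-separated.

After step 1:
  7/3 3 10/3
  7/4 12/5 15/4
  7/2 12/5 5
  2 17/4 3
After step 2:
  85/36 83/30 121/36
  599/240 133/50 869/240
  193/80 351/100 283/80
  13/4 233/80 49/12

Answer: 85/36 83/30 121/36
599/240 133/50 869/240
193/80 351/100 283/80
13/4 233/80 49/12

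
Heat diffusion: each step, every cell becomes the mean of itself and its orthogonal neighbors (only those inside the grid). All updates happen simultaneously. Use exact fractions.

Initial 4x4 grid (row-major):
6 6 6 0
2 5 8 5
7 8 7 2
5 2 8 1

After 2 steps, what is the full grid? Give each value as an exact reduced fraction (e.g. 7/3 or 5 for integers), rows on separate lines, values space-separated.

After step 1:
  14/3 23/4 5 11/3
  5 29/5 31/5 15/4
  11/2 29/5 33/5 15/4
  14/3 23/4 9/2 11/3
After step 2:
  185/36 1273/240 1237/240 149/36
  629/120 571/100 547/100 521/120
  629/120 589/100 537/100 533/120
  191/36 1243/240 1231/240 143/36

Answer: 185/36 1273/240 1237/240 149/36
629/120 571/100 547/100 521/120
629/120 589/100 537/100 533/120
191/36 1243/240 1231/240 143/36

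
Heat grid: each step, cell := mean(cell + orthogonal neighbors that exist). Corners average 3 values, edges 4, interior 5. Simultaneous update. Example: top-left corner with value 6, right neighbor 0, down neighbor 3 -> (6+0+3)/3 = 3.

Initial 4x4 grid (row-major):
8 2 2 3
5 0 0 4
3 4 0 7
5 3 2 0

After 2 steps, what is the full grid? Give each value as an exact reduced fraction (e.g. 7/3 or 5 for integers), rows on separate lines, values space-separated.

Answer: 4 239/80 179/80 11/4
309/80 62/25 9/4 209/80
167/48 291/100 49/25 237/80
137/36 125/48 207/80 7/3

Derivation:
After step 1:
  5 3 7/4 3
  4 11/5 6/5 7/2
  17/4 2 13/5 11/4
  11/3 7/2 5/4 3
After step 2:
  4 239/80 179/80 11/4
  309/80 62/25 9/4 209/80
  167/48 291/100 49/25 237/80
  137/36 125/48 207/80 7/3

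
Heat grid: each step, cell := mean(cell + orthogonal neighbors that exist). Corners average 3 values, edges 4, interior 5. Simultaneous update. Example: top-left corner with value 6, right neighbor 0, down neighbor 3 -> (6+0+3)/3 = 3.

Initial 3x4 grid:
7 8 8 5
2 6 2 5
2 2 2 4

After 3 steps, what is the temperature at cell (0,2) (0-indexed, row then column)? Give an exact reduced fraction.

Answer: 787/150

Derivation:
Step 1: cell (0,2) = 23/4
Step 2: cell (0,2) = 59/10
Step 3: cell (0,2) = 787/150
Full grid after step 3:
  2213/432 9859/1800 787/150 943/180
  62657/14400 25573/6000 13619/3000 7819/1800
  53/16 701/200 1561/450 4103/1080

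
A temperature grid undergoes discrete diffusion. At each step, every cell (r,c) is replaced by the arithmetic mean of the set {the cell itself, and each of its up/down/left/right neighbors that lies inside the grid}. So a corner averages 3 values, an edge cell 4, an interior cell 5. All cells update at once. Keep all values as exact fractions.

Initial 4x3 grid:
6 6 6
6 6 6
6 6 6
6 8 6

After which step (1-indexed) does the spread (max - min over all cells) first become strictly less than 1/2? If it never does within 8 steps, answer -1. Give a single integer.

Answer: 3

Derivation:
Step 1: max=20/3, min=6, spread=2/3
Step 2: max=787/120, min=6, spread=67/120
Step 3: max=6917/1080, min=6, spread=437/1080
  -> spread < 1/2 first at step 3
Step 4: max=2749531/432000, min=3009/500, spread=29951/86400
Step 5: max=24543821/3888000, min=20408/3375, spread=206761/777600
Step 6: max=9787395571/1555200000, min=16365671/2700000, spread=14430763/62208000
Step 7: max=584979741689/93312000000, min=1313652727/216000000, spread=139854109/746496000
Step 8: max=35014791890251/5598720000000, min=118491228977/19440000000, spread=7114543559/44789760000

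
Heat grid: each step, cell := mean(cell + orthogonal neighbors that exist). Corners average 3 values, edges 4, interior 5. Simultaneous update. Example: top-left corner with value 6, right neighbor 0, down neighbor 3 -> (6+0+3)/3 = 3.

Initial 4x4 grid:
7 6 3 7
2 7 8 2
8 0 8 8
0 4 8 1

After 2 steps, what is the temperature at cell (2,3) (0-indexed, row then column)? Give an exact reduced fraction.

Answer: 173/30

Derivation:
Step 1: cell (2,3) = 19/4
Step 2: cell (2,3) = 173/30
Full grid after step 2:
  67/12 427/80 427/80 65/12
  181/40 547/100 577/100 103/20
  179/40 219/50 137/25 173/30
  19/6 353/80 1219/240 47/9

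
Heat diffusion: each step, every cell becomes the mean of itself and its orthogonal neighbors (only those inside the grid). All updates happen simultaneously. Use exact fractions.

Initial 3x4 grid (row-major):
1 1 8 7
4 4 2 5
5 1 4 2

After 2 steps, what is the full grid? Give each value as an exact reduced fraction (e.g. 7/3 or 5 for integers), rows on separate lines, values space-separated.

Answer: 3 31/10 289/60 91/18
337/120 7/2 71/20 71/15
31/9 689/240 841/240 119/36

Derivation:
After step 1:
  2 7/2 9/2 20/3
  7/2 12/5 23/5 4
  10/3 7/2 9/4 11/3
After step 2:
  3 31/10 289/60 91/18
  337/120 7/2 71/20 71/15
  31/9 689/240 841/240 119/36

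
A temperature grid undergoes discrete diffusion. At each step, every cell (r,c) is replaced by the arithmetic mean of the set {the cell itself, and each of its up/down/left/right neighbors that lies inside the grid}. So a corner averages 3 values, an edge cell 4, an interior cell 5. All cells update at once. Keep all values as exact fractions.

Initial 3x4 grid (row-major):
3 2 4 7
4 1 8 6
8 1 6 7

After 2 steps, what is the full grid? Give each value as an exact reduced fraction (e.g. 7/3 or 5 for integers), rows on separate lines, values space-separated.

Answer: 19/6 279/80 221/48 215/36
109/30 187/50 519/100 6
37/9 511/120 125/24 113/18

Derivation:
After step 1:
  3 5/2 21/4 17/3
  4 16/5 5 7
  13/3 4 11/2 19/3
After step 2:
  19/6 279/80 221/48 215/36
  109/30 187/50 519/100 6
  37/9 511/120 125/24 113/18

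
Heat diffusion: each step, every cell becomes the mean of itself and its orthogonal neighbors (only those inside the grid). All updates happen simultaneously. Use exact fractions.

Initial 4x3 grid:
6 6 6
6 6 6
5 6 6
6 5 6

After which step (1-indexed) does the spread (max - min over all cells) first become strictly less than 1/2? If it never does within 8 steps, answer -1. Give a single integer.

Answer: 2

Derivation:
Step 1: max=6, min=16/3, spread=2/3
Step 2: max=6, min=447/80, spread=33/80
  -> spread < 1/2 first at step 2
Step 3: max=6, min=12101/2160, spread=859/2160
Step 4: max=10721/1800, min=735997/129600, spread=7183/25920
Step 5: max=641789/108000, min=44316923/7776000, spread=378377/1555200
Step 6: max=6390211/1080000, min=2673698377/466560000, spread=3474911/18662400
Step 7: max=573746011/97200000, min=160878799643/27993600000, spread=174402061/1119744000
Step 8: max=68672183273/11664000000, min=9680411433937/1679616000000, spread=1667063659/13436928000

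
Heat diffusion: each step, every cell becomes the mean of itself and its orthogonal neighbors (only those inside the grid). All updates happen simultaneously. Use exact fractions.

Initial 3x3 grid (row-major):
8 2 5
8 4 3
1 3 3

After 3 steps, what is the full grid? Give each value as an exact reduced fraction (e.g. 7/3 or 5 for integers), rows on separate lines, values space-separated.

Answer: 44/9 12887/2880 863/216
4379/960 2447/600 10607/2880
49/12 3529/960 27/8

Derivation:
After step 1:
  6 19/4 10/3
  21/4 4 15/4
  4 11/4 3
After step 2:
  16/3 217/48 71/18
  77/16 41/10 169/48
  4 55/16 19/6
After step 3:
  44/9 12887/2880 863/216
  4379/960 2447/600 10607/2880
  49/12 3529/960 27/8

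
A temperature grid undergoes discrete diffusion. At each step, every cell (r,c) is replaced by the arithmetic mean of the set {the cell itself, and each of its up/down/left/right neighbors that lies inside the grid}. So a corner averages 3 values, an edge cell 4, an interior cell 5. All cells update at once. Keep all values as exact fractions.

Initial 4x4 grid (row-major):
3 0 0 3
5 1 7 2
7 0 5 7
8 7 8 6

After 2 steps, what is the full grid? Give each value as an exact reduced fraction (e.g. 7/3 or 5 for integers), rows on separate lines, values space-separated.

Answer: 23/9 263/120 49/24 107/36
107/30 73/25 73/20 173/48
61/12 91/20 239/50 443/80
217/36 283/48 493/80 37/6

Derivation:
After step 1:
  8/3 1 5/2 5/3
  4 13/5 3 19/4
  5 4 27/5 5
  22/3 23/4 13/2 7
After step 2:
  23/9 263/120 49/24 107/36
  107/30 73/25 73/20 173/48
  61/12 91/20 239/50 443/80
  217/36 283/48 493/80 37/6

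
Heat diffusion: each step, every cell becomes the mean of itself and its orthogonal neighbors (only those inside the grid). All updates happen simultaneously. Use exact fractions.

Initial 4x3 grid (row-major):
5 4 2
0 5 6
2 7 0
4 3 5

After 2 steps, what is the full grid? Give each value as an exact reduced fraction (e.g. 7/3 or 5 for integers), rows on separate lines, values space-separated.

Answer: 10/3 77/20 15/4
273/80 361/100 323/80
253/80 203/50 829/240
11/3 829/240 143/36

Derivation:
After step 1:
  3 4 4
  3 22/5 13/4
  13/4 17/5 9/2
  3 19/4 8/3
After step 2:
  10/3 77/20 15/4
  273/80 361/100 323/80
  253/80 203/50 829/240
  11/3 829/240 143/36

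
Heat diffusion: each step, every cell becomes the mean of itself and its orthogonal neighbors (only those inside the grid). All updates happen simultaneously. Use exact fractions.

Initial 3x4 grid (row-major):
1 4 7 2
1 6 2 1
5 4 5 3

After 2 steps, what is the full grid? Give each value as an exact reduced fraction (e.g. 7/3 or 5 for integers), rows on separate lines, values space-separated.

After step 1:
  2 9/2 15/4 10/3
  13/4 17/5 21/5 2
  10/3 5 7/2 3
After step 2:
  13/4 273/80 947/240 109/36
  719/240 407/100 337/100 47/15
  139/36 457/120 157/40 17/6

Answer: 13/4 273/80 947/240 109/36
719/240 407/100 337/100 47/15
139/36 457/120 157/40 17/6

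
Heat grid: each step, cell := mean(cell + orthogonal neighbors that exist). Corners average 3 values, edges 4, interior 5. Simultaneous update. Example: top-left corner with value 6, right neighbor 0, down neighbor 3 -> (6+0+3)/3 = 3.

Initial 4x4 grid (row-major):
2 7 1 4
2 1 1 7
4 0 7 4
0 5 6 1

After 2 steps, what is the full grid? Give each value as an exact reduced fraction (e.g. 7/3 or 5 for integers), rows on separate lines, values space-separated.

Answer: 26/9 89/30 67/20 15/4
577/240 14/5 329/100 323/80
203/80 269/100 199/50 961/240
29/12 139/40 443/120 79/18

Derivation:
After step 1:
  11/3 11/4 13/4 4
  9/4 11/5 17/5 4
  3/2 17/5 18/5 19/4
  3 11/4 19/4 11/3
After step 2:
  26/9 89/30 67/20 15/4
  577/240 14/5 329/100 323/80
  203/80 269/100 199/50 961/240
  29/12 139/40 443/120 79/18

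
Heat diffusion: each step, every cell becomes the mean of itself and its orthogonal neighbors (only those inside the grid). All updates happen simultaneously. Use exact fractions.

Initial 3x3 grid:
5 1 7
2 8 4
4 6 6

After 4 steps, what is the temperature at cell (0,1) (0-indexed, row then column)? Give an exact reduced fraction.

Answer: 3899503/864000

Derivation:
Step 1: cell (0,1) = 21/4
Step 2: cell (0,1) = 967/240
Step 3: cell (0,1) = 67349/14400
Step 4: cell (0,1) = 3899503/864000
Full grid after step 4:
  143771/32400 3899503/864000 105889/21600
  3847753/864000 586187/120000 4292003/864000
  207203/43200 1060907/216000 681859/129600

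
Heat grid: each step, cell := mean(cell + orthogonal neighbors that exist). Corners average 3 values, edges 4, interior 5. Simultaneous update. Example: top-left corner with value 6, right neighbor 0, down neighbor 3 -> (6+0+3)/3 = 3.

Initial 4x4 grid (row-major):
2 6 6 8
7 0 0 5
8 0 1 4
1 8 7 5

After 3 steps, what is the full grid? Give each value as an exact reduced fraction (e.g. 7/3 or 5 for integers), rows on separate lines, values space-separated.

Answer: 979/240 593/150 3793/900 4927/1080
9463/2400 7131/2000 2219/600 14977/3600
29029/7200 2263/600 175/48 14701/3600
4847/1080 29989/7200 30677/7200 9329/2160

Derivation:
After step 1:
  5 7/2 5 19/3
  17/4 13/5 12/5 17/4
  4 17/5 12/5 15/4
  17/3 4 21/4 16/3
After step 2:
  17/4 161/40 517/120 187/36
  317/80 323/100 333/100 251/60
  1039/240 82/25 86/25 59/15
  41/9 1099/240 1019/240 43/9
After step 3:
  979/240 593/150 3793/900 4927/1080
  9463/2400 7131/2000 2219/600 14977/3600
  29029/7200 2263/600 175/48 14701/3600
  4847/1080 29989/7200 30677/7200 9329/2160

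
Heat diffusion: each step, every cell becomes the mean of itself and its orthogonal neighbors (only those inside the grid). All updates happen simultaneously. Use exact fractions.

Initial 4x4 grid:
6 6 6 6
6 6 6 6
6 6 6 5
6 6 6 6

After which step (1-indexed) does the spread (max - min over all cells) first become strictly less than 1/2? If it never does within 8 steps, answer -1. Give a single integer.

Answer: 1

Derivation:
Step 1: max=6, min=17/3, spread=1/3
  -> spread < 1/2 first at step 1
Step 2: max=6, min=689/120, spread=31/120
Step 3: max=6, min=6269/1080, spread=211/1080
Step 4: max=6, min=631157/108000, spread=16843/108000
Step 5: max=53921/9000, min=5693357/972000, spread=130111/972000
Step 6: max=3232841/540000, min=171317633/29160000, spread=3255781/29160000
Step 7: max=3228893/540000, min=5148446309/874800000, spread=82360351/874800000
Step 8: max=580693559/97200000, min=154712683109/26244000000, spread=2074577821/26244000000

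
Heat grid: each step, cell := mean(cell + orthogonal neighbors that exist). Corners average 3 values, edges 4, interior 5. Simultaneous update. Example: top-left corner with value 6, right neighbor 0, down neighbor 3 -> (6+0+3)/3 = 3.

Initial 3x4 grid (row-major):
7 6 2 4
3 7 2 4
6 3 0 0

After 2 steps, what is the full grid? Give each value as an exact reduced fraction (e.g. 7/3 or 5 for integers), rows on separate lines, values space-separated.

Answer: 199/36 139/30 23/6 28/9
1157/240 449/100 289/100 61/24
55/12 269/80 115/48 61/36

Derivation:
After step 1:
  16/3 11/2 7/2 10/3
  23/4 21/5 3 5/2
  4 4 5/4 4/3
After step 2:
  199/36 139/30 23/6 28/9
  1157/240 449/100 289/100 61/24
  55/12 269/80 115/48 61/36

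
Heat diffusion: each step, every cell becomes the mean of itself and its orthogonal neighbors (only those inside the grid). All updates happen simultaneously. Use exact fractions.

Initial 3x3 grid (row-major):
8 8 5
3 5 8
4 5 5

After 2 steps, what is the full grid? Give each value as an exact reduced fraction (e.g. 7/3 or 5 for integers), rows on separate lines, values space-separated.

Answer: 107/18 769/120 77/12
317/60 139/25 491/80
55/12 411/80 11/2

Derivation:
After step 1:
  19/3 13/2 7
  5 29/5 23/4
  4 19/4 6
After step 2:
  107/18 769/120 77/12
  317/60 139/25 491/80
  55/12 411/80 11/2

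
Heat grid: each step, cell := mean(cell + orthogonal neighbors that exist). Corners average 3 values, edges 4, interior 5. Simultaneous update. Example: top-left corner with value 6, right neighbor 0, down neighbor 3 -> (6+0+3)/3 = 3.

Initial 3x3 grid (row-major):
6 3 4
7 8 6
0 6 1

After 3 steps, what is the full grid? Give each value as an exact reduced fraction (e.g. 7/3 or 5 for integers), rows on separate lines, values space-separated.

After step 1:
  16/3 21/4 13/3
  21/4 6 19/4
  13/3 15/4 13/3
After step 2:
  95/18 251/48 43/9
  251/48 5 233/48
  40/9 221/48 77/18
After step 3:
  1133/216 2921/576 535/108
  2873/576 299/60 2723/576
  257/54 2639/576 989/216

Answer: 1133/216 2921/576 535/108
2873/576 299/60 2723/576
257/54 2639/576 989/216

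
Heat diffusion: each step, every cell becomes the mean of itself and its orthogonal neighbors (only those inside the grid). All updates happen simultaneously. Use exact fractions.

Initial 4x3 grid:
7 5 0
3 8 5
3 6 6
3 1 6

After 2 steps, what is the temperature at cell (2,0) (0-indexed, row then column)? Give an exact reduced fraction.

Answer: 121/30

Derivation:
Step 1: cell (2,0) = 15/4
Step 2: cell (2,0) = 121/30
Full grid after step 2:
  61/12 281/60 157/36
  97/20 126/25 577/120
  121/30 237/50 589/120
  121/36 58/15 169/36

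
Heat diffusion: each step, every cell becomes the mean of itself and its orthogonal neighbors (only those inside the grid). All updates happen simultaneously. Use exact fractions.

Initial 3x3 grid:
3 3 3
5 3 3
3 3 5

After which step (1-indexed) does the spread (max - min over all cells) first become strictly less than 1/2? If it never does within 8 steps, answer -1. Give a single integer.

Step 1: max=11/3, min=3, spread=2/3
Step 2: max=427/120, min=19/6, spread=47/120
  -> spread < 1/2 first at step 2
Step 3: max=1921/540, min=131/40, spread=61/216
Step 4: max=113837/32400, min=71633/21600, spread=511/2592
Step 5: max=6791089/1944000, min=4347851/1296000, spread=4309/31104
Step 6: max=404903633/116640000, min=87458099/25920000, spread=36295/373248
Step 7: max=24204243901/6998400000, min=15817649059/4665600000, spread=305773/4478976
Step 8: max=1447809511397/419904000000, min=951789929473/279936000000, spread=2575951/53747712

Answer: 2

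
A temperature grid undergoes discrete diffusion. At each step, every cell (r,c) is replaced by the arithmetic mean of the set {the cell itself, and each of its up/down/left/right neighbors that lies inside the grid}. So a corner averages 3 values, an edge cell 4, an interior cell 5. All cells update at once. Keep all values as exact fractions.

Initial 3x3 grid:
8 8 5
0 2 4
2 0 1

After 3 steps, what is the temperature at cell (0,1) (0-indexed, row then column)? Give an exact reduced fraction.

Step 1: cell (0,1) = 23/4
Step 2: cell (0,1) = 391/80
Step 3: cell (0,1) = 7019/1600
Full grid after step 3:
  9023/2160 7019/1600 9343/2160
  3733/1200 4763/1500 11899/3600
  4453/2160 30121/14400 4933/2160

Answer: 7019/1600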